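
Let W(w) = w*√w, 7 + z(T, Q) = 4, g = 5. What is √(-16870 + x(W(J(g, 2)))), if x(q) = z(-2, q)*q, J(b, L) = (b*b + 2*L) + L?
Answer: √(-16870 - 93*√31) ≈ 131.86*I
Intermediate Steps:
z(T, Q) = -3 (z(T, Q) = -7 + 4 = -3)
J(b, L) = b² + 3*L (J(b, L) = (b² + 2*L) + L = b² + 3*L)
W(w) = w^(3/2)
x(q) = -3*q
√(-16870 + x(W(J(g, 2)))) = √(-16870 - 3*(5² + 3*2)^(3/2)) = √(-16870 - 3*(25 + 6)^(3/2)) = √(-16870 - 93*√31)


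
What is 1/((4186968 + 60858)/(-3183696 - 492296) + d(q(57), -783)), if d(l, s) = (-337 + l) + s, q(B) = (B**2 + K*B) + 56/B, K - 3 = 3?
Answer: 104765772/258858087347 ≈ 0.00040472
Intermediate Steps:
K = 6 (K = 3 + 3 = 6)
q(B) = B**2 + 6*B + 56/B (q(B) = (B**2 + 6*B) + 56/B = B**2 + 6*B + 56/B)
d(l, s) = -337 + l + s
1/((4186968 + 60858)/(-3183696 - 492296) + d(q(57), -783)) = 1/((4186968 + 60858)/(-3183696 - 492296) + (-337 + (56 + 57**2*(6 + 57))/57 - 783)) = 1/(4247826/(-3675992) + (-337 + (56 + 3249*63)/57 - 783)) = 1/(4247826*(-1/3675992) + (-337 + (56 + 204687)/57 - 783)) = 1/(-2123913/1837996 + (-337 + (1/57)*204743 - 783)) = 1/(-2123913/1837996 + (-337 + 204743/57 - 783)) = 1/(-2123913/1837996 + 140903/57) = 1/(258858087347/104765772) = 104765772/258858087347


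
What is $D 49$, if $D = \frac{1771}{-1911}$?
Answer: $- \frac{1771}{39} \approx -45.41$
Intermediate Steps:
$D = - \frac{253}{273}$ ($D = 1771 \left(- \frac{1}{1911}\right) = - \frac{253}{273} \approx -0.92674$)
$D 49 = \left(- \frac{253}{273}\right) 49 = - \frac{1771}{39}$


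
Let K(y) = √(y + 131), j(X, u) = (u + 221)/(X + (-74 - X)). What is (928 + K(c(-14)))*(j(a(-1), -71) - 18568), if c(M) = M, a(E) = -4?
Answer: -637620448/37 - 2061273*√13/37 ≈ -1.7434e+7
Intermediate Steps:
j(X, u) = -221/74 - u/74 (j(X, u) = (221 + u)/(-74) = (221 + u)*(-1/74) = -221/74 - u/74)
K(y) = √(131 + y)
(928 + K(c(-14)))*(j(a(-1), -71) - 18568) = (928 + √(131 - 14))*((-221/74 - 1/74*(-71)) - 18568) = (928 + √117)*((-221/74 + 71/74) - 18568) = (928 + 3*√13)*(-75/37 - 18568) = (928 + 3*√13)*(-687091/37) = -637620448/37 - 2061273*√13/37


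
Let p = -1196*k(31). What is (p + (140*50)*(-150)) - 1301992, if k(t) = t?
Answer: -2389068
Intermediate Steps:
p = -37076 (p = -1196*31 = -37076)
(p + (140*50)*(-150)) - 1301992 = (-37076 + (140*50)*(-150)) - 1301992 = (-37076 + 7000*(-150)) - 1301992 = (-37076 - 1050000) - 1301992 = -1087076 - 1301992 = -2389068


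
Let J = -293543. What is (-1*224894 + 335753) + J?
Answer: -182684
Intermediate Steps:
(-1*224894 + 335753) + J = (-1*224894 + 335753) - 293543 = (-224894 + 335753) - 293543 = 110859 - 293543 = -182684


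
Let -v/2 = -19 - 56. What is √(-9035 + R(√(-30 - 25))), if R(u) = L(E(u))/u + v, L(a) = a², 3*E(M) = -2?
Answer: √(-241894125 - 220*I*√55)/165 ≈ 0.00031789 - 94.26*I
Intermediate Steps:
E(M) = -⅔ (E(M) = (⅓)*(-2) = -⅔)
v = 150 (v = -2*(-19 - 56) = -2*(-75) = 150)
R(u) = 150 + 4/(9*u) (R(u) = (-⅔)²/u + 150 = 4/(9*u) + 150 = 150 + 4/(9*u))
√(-9035 + R(√(-30 - 25))) = √(-9035 + (150 + 4/(9*(√(-30 - 25))))) = √(-9035 + (150 + 4/(9*(√(-55))))) = √(-9035 + (150 + 4/(9*((I*√55))))) = √(-9035 + (150 + 4*(-I*√55/55)/9)) = √(-9035 + (150 - 4*I*√55/495)) = √(-8885 - 4*I*√55/495)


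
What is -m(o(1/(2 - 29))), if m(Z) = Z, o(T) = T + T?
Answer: 2/27 ≈ 0.074074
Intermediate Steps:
o(T) = 2*T
-m(o(1/(2 - 29))) = -2/(2 - 29) = -2/(-27) = -2*(-1)/27 = -1*(-2/27) = 2/27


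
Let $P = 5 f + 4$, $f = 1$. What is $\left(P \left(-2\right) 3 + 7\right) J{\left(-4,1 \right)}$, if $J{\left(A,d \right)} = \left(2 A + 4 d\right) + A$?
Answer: $376$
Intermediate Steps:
$J{\left(A,d \right)} = 3 A + 4 d$
$P = 9$ ($P = 5 \cdot 1 + 4 = 5 + 4 = 9$)
$\left(P \left(-2\right) 3 + 7\right) J{\left(-4,1 \right)} = \left(9 \left(-2\right) 3 + 7\right) \left(3 \left(-4\right) + 4 \cdot 1\right) = \left(\left(-18\right) 3 + 7\right) \left(-12 + 4\right) = \left(-54 + 7\right) \left(-8\right) = \left(-47\right) \left(-8\right) = 376$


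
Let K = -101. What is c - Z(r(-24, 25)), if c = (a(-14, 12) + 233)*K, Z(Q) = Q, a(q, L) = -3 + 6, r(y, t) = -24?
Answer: -23812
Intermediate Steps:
a(q, L) = 3
c = -23836 (c = (3 + 233)*(-101) = 236*(-101) = -23836)
c - Z(r(-24, 25)) = -23836 - 1*(-24) = -23836 + 24 = -23812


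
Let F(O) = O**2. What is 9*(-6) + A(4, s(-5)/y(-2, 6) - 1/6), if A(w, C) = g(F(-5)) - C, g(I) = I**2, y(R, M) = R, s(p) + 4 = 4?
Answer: 3427/6 ≈ 571.17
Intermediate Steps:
s(p) = 0 (s(p) = -4 + 4 = 0)
A(w, C) = 625 - C (A(w, C) = ((-5)**2)**2 - C = 25**2 - C = 625 - C)
9*(-6) + A(4, s(-5)/y(-2, 6) - 1/6) = 9*(-6) + (625 - (0/(-2) - 1/6)) = -54 + (625 - (0*(-1/2) - 1*1/6)) = -54 + (625 - (0 - 1/6)) = -54 + (625 - 1*(-1/6)) = -54 + (625 + 1/6) = -54 + 3751/6 = 3427/6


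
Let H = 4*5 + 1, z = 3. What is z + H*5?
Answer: 108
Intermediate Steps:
H = 21 (H = 20 + 1 = 21)
z + H*5 = 3 + 21*5 = 3 + 105 = 108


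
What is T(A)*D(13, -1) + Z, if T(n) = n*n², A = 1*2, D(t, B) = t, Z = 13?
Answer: 117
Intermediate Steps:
A = 2
T(n) = n³
T(A)*D(13, -1) + Z = 2³*13 + 13 = 8*13 + 13 = 104 + 13 = 117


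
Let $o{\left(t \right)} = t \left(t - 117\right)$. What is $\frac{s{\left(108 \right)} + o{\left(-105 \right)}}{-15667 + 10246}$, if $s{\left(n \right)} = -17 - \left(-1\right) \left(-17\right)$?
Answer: $- \frac{23276}{5421} \approx -4.2937$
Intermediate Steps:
$s{\left(n \right)} = -34$ ($s{\left(n \right)} = -17 - 17 = -34$)
$o{\left(t \right)} = t \left(-117 + t\right)$
$\frac{s{\left(108 \right)} + o{\left(-105 \right)}}{-15667 + 10246} = \frac{-34 - 105 \left(-117 - 105\right)}{-15667 + 10246} = \frac{-34 - -23310}{-5421} = \left(-34 + 23310\right) \left(- \frac{1}{5421}\right) = 23276 \left(- \frac{1}{5421}\right) = - \frac{23276}{5421}$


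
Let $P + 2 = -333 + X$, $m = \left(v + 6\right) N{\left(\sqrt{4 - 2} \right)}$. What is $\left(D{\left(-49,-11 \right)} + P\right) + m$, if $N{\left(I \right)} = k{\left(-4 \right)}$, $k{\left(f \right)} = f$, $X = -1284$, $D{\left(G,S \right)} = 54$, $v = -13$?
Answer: $-1537$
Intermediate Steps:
$N{\left(I \right)} = -4$
$m = 28$ ($m = \left(-13 + 6\right) \left(-4\right) = \left(-7\right) \left(-4\right) = 28$)
$P = -1619$ ($P = -2 - 1617 = -1619$)
$\left(D{\left(-49,-11 \right)} + P\right) + m = \left(54 - 1619\right) + 28 = -1565 + 28 = -1537$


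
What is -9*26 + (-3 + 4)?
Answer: -233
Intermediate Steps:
-9*26 + (-3 + 4) = -234 + 1 = -233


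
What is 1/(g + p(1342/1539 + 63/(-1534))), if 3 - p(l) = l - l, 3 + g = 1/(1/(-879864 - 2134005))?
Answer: -1/3013869 ≈ -3.3180e-7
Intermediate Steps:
g = -3013872 (g = -3 + 1/(1/(-879864 - 2134005)) = -3 + 1/(1/(-3013869)) = -3 + 1/(-1/3013869) = -3 - 3013869 = -3013872)
p(l) = 3 (p(l) = 3 - (l - l) = 3 - 1*0 = 3 + 0 = 3)
1/(g + p(1342/1539 + 63/(-1534))) = 1/(-3013872 + 3) = 1/(-3013869) = -1/3013869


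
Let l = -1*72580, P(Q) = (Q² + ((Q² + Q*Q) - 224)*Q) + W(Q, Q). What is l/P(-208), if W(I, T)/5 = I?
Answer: 18145/4477252 ≈ 0.0040527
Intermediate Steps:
W(I, T) = 5*I
P(Q) = Q² + 5*Q + Q*(-224 + 2*Q²) (P(Q) = (Q² + ((Q² + Q*Q) - 224)*Q) + 5*Q = (Q² + ((Q² + Q²) - 224)*Q) + 5*Q = (Q² + (2*Q² - 224)*Q) + 5*Q = (Q² + (-224 + 2*Q²)*Q) + 5*Q = (Q² + Q*(-224 + 2*Q²)) + 5*Q = Q² + 5*Q + Q*(-224 + 2*Q²))
l = -72580
l/P(-208) = -72580*(-1/(208*(-219 - 208 + 2*(-208)²))) = -72580*(-1/(208*(-219 - 208 + 2*43264))) = -72580*(-1/(208*(-219 - 208 + 86528))) = -72580/((-208*86101)) = -72580/(-17909008) = -72580*(-1/17909008) = 18145/4477252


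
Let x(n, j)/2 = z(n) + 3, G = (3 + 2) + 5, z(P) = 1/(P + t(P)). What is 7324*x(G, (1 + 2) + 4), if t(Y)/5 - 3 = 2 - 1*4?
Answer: 673808/15 ≈ 44921.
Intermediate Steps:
t(Y) = 5 (t(Y) = 15 + 5*(2 - 1*4) = 15 + 5*(2 - 4) = 15 + 5*(-2) = 15 - 10 = 5)
z(P) = 1/(5 + P) (z(P) = 1/(P + 5) = 1/(5 + P))
G = 10 (G = 5 + 5 = 10)
x(n, j) = 6 + 2/(5 + n) (x(n, j) = 2*(1/(5 + n) + 3) = 2*(3 + 1/(5 + n)) = 6 + 2/(5 + n))
7324*x(G, (1 + 2) + 4) = 7324*(2*(16 + 3*10)/(5 + 10)) = 7324*(2*(16 + 30)/15) = 7324*(2*(1/15)*46) = 7324*(92/15) = 673808/15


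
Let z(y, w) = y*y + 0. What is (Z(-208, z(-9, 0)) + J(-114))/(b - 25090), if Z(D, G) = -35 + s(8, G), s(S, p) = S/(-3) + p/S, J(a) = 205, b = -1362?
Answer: -4259/634848 ≈ -0.0067087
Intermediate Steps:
z(y, w) = y² (z(y, w) = y² + 0 = y²)
s(S, p) = -S/3 + p/S (s(S, p) = S*(-⅓) + p/S = -S/3 + p/S)
Z(D, G) = -113/3 + G/8 (Z(D, G) = -35 + (-⅓*8 + G/8) = -35 + (-8/3 + G*(⅛)) = -35 + (-8/3 + G/8) = -113/3 + G/8)
(Z(-208, z(-9, 0)) + J(-114))/(b - 25090) = ((-113/3 + (⅛)*(-9)²) + 205)/(-1362 - 25090) = ((-113/3 + (⅛)*81) + 205)/(-26452) = ((-113/3 + 81/8) + 205)*(-1/26452) = (-661/24 + 205)*(-1/26452) = (4259/24)*(-1/26452) = -4259/634848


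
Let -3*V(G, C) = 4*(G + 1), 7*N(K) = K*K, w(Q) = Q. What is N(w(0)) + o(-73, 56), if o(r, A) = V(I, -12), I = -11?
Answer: 40/3 ≈ 13.333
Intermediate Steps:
N(K) = K²/7 (N(K) = (K*K)/7 = K²/7)
V(G, C) = -4/3 - 4*G/3 (V(G, C) = -4*(G + 1)/3 = -4*(1 + G)/3 = -(4 + 4*G)/3 = -4/3 - 4*G/3)
o(r, A) = 40/3 (o(r, A) = -4/3 - 4/3*(-11) = -4/3 + 44/3 = 40/3)
N(w(0)) + o(-73, 56) = (⅐)*0² + 40/3 = (⅐)*0 + 40/3 = 0 + 40/3 = 40/3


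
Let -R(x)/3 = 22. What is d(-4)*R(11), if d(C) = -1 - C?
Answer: -198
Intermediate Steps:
R(x) = -66 (R(x) = -3*22 = -66)
d(-4)*R(11) = (-1 - 1*(-4))*(-66) = (-1 + 4)*(-66) = 3*(-66) = -198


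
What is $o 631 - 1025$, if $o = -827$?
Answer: $-522862$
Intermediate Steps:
$o 631 - 1025 = \left(-827\right) 631 - 1025 = -521837 - 1025 = -522862$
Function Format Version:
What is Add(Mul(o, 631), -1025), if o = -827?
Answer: -522862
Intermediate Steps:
Add(Mul(o, 631), -1025) = Add(Mul(-827, 631), -1025) = Add(-521837, -1025) = -522862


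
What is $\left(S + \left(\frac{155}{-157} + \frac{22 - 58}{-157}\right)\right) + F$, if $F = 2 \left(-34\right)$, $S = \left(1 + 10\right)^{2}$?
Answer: $\frac{8202}{157} \approx 52.242$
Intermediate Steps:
$S = 121$ ($S = 11^{2} = 121$)
$F = -68$
$\left(S + \left(\frac{155}{-157} + \frac{22 - 58}{-157}\right)\right) + F = \left(121 + \left(\frac{155}{-157} + \frac{22 - 58}{-157}\right)\right) - 68 = \left(121 + \left(155 \left(- \frac{1}{157}\right) + \left(22 - 58\right) \left(- \frac{1}{157}\right)\right)\right) - 68 = \left(121 - \frac{119}{157}\right) - 68 = \frac{18878}{157} - 68 = \frac{8202}{157}$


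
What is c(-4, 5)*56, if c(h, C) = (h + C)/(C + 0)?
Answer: 56/5 ≈ 11.200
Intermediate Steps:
c(h, C) = (C + h)/C
c(-4, 5)*56 = ((5 - 4)/5)*56 = ((⅕)*1)*56 = (⅕)*56 = 56/5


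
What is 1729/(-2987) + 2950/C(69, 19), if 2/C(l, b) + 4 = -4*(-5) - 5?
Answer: 48462346/2987 ≈ 16224.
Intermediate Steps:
C(l, b) = 2/11 (C(l, b) = 2/(-4 + (-4*(-5) - 5)) = 2/(-4 + (20 - 5)) = 2/(-4 + 15) = 2/11)
1729/(-2987) + 2950/C(69, 19) = 1729/(-2987) + 2950/(2/11) = 1729*(-1/2987) + 2950*(11/2) = -1729/2987 + 16225 = 48462346/2987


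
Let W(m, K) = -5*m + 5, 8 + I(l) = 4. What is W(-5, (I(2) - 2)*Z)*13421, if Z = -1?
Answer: 402630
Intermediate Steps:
I(l) = -4 (I(l) = -8 + 4 = -4)
W(m, K) = 5 - 5*m
W(-5, (I(2) - 2)*Z)*13421 = (5 - 5*(-5))*13421 = (5 + 25)*13421 = 30*13421 = 402630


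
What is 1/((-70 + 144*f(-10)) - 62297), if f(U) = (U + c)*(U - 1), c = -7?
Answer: -1/35439 ≈ -2.8218e-5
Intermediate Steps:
f(U) = (-1 + U)*(-7 + U) (f(U) = (U - 7)*(U - 1) = (-7 + U)*(-1 + U) = (-1 + U)*(-7 + U))
1/((-70 + 144*f(-10)) - 62297) = 1/((-70 + 144*(7 + (-10)² - 8*(-10))) - 62297) = 1/((-70 + 144*(7 + 100 + 80)) - 62297) = 1/((-70 + 144*187) - 62297) = 1/((-70 + 26928) - 62297) = 1/(26858 - 62297) = 1/(-35439) = -1/35439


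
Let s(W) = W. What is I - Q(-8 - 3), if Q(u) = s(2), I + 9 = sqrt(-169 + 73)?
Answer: -11 + 4*I*sqrt(6) ≈ -11.0 + 9.798*I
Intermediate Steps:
I = -9 + 4*I*sqrt(6) (I = -9 + sqrt(-169 + 73) = -9 + sqrt(-96) = -9 + 4*I*sqrt(6) ≈ -9.0 + 9.798*I)
Q(u) = 2
I - Q(-8 - 3) = (-9 + 4*I*sqrt(6)) - 1*2 = (-9 + 4*I*sqrt(6)) - 2 = -11 + 4*I*sqrt(6)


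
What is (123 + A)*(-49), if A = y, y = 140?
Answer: -12887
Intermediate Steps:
A = 140
(123 + A)*(-49) = (123 + 140)*(-49) = 263*(-49) = -12887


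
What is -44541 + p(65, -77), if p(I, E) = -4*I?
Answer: -44801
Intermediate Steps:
-44541 + p(65, -77) = -44541 - 4*65 = -44541 - 260 = -44801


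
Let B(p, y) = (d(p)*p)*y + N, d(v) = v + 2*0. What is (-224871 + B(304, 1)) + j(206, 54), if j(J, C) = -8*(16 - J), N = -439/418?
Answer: -54731269/418 ≈ -1.3094e+5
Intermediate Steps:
d(v) = v (d(v) = v + 0 = v)
N = -439/418 (N = -439*1/418 = -439/418 ≈ -1.0502)
j(J, C) = -128 + 8*J
B(p, y) = -439/418 + y*p**2 (B(p, y) = (p*p)*y - 439/418 = p**2*y - 439/418 = y*p**2 - 439/418 = -439/418 + y*p**2)
(-224871 + B(304, 1)) + j(206, 54) = (-224871 + (-439/418 + 1*304**2)) + (-128 + 8*206) = (-224871 + (-439/418 + 1*92416)) + (-128 + 1648) = (-224871 + (-439/418 + 92416)) + 1520 = (-224871 + 38629449/418) + 1520 = -55366629/418 + 1520 = -54731269/418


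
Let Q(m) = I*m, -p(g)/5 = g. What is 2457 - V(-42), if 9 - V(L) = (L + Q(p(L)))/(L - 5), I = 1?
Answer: 114888/47 ≈ 2444.4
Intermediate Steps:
p(g) = -5*g
Q(m) = m (Q(m) = 1*m = m)
V(L) = 9 + 4*L/(-5 + L) (V(L) = 9 - (L - 5*L)/(L - 5) = 9 - (-4*L)/(-5 + L) = 9 - (-4)*L/(-5 + L) = 9 + 4*L/(-5 + L))
2457 - V(-42) = 2457 - (-45 + 13*(-42))/(-5 - 42) = 2457 - (-45 - 546)/(-47) = 2457 - (-1)*(-591)/47 = 2457 - 1*591/47 = 2457 - 591/47 = 114888/47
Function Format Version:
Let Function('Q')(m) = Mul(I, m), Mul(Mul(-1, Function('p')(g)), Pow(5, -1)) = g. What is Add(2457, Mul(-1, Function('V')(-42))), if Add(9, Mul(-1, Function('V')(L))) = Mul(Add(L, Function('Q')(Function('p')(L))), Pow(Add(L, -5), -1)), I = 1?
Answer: Rational(114888, 47) ≈ 2444.4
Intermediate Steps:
Function('p')(g) = Mul(-5, g)
Function('Q')(m) = m (Function('Q')(m) = Mul(1, m) = m)
Function('V')(L) = Add(9, Mul(4, L, Pow(Add(-5, L), -1))) (Function('V')(L) = Add(9, Mul(-1, Mul(Add(L, Mul(-5, L)), Pow(Add(L, -5), -1)))) = Add(9, Mul(-1, Mul(Mul(-4, L), Pow(Add(-5, L), -1)))) = Add(9, Mul(-1, Mul(-4, L, Pow(Add(-5, L), -1)))) = Add(9, Mul(4, L, Pow(Add(-5, L), -1))))
Add(2457, Mul(-1, Function('V')(-42))) = Add(2457, Mul(-1, Mul(Pow(Add(-5, -42), -1), Add(-45, Mul(13, -42))))) = Add(2457, Mul(-1, Mul(Pow(-47, -1), Add(-45, -546)))) = Add(2457, Mul(-1, Mul(Rational(-1, 47), -591))) = Add(2457, Mul(-1, Rational(591, 47))) = Add(2457, Rational(-591, 47)) = Rational(114888, 47)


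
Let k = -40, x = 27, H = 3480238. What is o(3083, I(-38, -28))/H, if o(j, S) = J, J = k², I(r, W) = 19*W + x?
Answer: 800/1740119 ≈ 0.00045974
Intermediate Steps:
I(r, W) = 27 + 19*W (I(r, W) = 19*W + 27 = 27 + 19*W)
J = 1600 (J = (-40)² = 1600)
o(j, S) = 1600
o(3083, I(-38, -28))/H = 1600/3480238 = 1600*(1/3480238) = 800/1740119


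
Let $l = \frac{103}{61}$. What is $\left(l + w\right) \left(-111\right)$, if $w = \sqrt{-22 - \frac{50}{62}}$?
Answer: $- \frac{11433}{61} - \frac{111 i \sqrt{21917}}{31} \approx -187.43 - 530.09 i$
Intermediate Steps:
$w = \frac{i \sqrt{21917}}{31}$ ($w = \sqrt{-22 - \frac{25}{31}} = \sqrt{- \frac{707}{31}} = \frac{i \sqrt{21917}}{31} \approx 4.7756 i$)
$l = \frac{103}{61}$ ($l = 103 \cdot \frac{1}{61} = \frac{103}{61} \approx 1.6885$)
$\left(l + w\right) \left(-111\right) = \left(\frac{103}{61} + \frac{i \sqrt{21917}}{31}\right) \left(-111\right) = - \frac{11433}{61} - \frac{111 i \sqrt{21917}}{31}$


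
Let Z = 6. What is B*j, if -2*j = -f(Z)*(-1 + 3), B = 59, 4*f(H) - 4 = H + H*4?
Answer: 1003/2 ≈ 501.50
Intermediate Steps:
f(H) = 1 + 5*H/4 (f(H) = 1 + (H + H*4)/4 = 1 + (H + 4*H)/4 = 1 + (5*H)/4 = 1 + 5*H/4)
j = 17/2 (j = -(-1)*(1 + (5/4)*6)*(-1 + 3)/2 = -(-1)*(1 + 15/2)*2/2 = -(-1)*(17/2)*2/2 = -(-1)*17/2 = -½*(-17) = 17/2 ≈ 8.5000)
B*j = 59*(17/2) = 1003/2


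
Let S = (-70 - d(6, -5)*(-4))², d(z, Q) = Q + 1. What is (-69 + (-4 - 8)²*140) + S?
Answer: 27487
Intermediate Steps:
d(z, Q) = 1 + Q
S = 7396 (S = (-70 - (1 - 5)*(-4))² = (-70 - 1*(-4)*(-4))² = (-70 + 4*(-4))² = (-70 - 16)² = (-86)² = 7396)
(-69 + (-4 - 8)²*140) + S = (-69 + (-4 - 8)²*140) + 7396 = (-69 + (-12)²*140) + 7396 = (-69 + 144*140) + 7396 = (-69 + 20160) + 7396 = 20091 + 7396 = 27487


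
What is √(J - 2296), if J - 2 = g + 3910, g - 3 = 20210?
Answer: √21829 ≈ 147.75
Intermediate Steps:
g = 20213 (g = 3 + 20210 = 20213)
J = 24125 (J = 2 + (20213 + 3910) = 2 + 24123 = 24125)
√(J - 2296) = √(24125 - 2296) = √21829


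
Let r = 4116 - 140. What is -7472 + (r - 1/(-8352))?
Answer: -29198591/8352 ≈ -3496.0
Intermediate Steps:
r = 3976
-7472 + (r - 1/(-8352)) = -7472 + (3976 - 1/(-8352)) = -7472 + (3976 - 1*(-1/8352)) = -7472 + (3976 + 1/8352) = -7472 + 33207553/8352 = -29198591/8352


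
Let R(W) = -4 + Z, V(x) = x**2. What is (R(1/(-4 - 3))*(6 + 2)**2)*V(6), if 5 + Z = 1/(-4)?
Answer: -21312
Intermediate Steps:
Z = -21/4 (Z = -5 + 1/(-4) = -5 - 1/4 = -21/4 ≈ -5.2500)
R(W) = -37/4 (R(W) = -4 - 21/4 = -37/4)
(R(1/(-4 - 3))*(6 + 2)**2)*V(6) = -37*(6 + 2)**2/4*6**2 = -37/4*8**2*36 = -37/4*64*36 = -592*36 = -21312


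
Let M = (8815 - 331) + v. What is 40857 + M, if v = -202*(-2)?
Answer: 49745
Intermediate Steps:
v = 404
M = 8888 (M = (8815 - 331) + 404 = 8484 + 404 = 8888)
40857 + M = 40857 + 8888 = 49745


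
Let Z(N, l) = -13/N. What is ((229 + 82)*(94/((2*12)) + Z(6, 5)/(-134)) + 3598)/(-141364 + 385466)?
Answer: 646029/32709668 ≈ 0.019750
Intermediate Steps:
((229 + 82)*(94/((2*12)) + Z(6, 5)/(-134)) + 3598)/(-141364 + 385466) = ((229 + 82)*(94/((2*12)) - 13/6/(-134)) + 3598)/(-141364 + 385466) = (311*(94/24 - 13*1/6*(-1/134)) + 3598)/244102 = (311*(94*(1/24) - 13/6*(-1/134)) + 3598)*(1/244102) = (311*(47/12 + 13/804) + 3598)*(1/244102) = (311*(527/134) + 3598)*(1/244102) = (163897/134 + 3598)*(1/244102) = (646029/134)*(1/244102) = 646029/32709668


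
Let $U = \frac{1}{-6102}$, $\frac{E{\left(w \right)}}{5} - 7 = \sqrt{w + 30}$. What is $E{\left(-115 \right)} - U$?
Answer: $\frac{213571}{6102} + 5 i \sqrt{85} \approx 35.0 + 46.098 i$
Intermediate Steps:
$E{\left(w \right)} = 35 + 5 \sqrt{30 + w}$ ($E{\left(w \right)} = 35 + 5 \sqrt{w + 30} = 35 + 5 \sqrt{30 + w}$)
$U = - \frac{1}{6102} \approx -0.00016388$
$E{\left(-115 \right)} - U = \left(35 + 5 \sqrt{30 - 115}\right) - - \frac{1}{6102} = \left(35 + 5 \sqrt{-85}\right) + \frac{1}{6102} = \left(35 + 5 i \sqrt{85}\right) + \frac{1}{6102} = \frac{213571}{6102} + 5 i \sqrt{85}$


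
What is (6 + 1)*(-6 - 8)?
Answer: -98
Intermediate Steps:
(6 + 1)*(-6 - 8) = 7*(-14) = -98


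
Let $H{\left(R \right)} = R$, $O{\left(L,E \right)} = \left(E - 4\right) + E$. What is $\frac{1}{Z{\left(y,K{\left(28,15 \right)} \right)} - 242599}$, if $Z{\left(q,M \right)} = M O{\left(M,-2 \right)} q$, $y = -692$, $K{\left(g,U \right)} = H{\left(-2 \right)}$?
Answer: $- \frac{1}{253671} \approx -3.9421 \cdot 10^{-6}$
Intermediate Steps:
$O{\left(L,E \right)} = -4 + 2 E$ ($O{\left(L,E \right)} = \left(-4 + E\right) + E = -4 + 2 E$)
$K{\left(g,U \right)} = -2$
$Z{\left(q,M \right)} = - 8 M q$ ($Z{\left(q,M \right)} = M \left(-4 + 2 \left(-2\right)\right) q = M \left(-4 - 4\right) q = M \left(-8\right) q = - 8 M q$)
$\frac{1}{Z{\left(y,K{\left(28,15 \right)} \right)} - 242599} = \frac{1}{\left(-8\right) \left(-2\right) \left(-692\right) - 242599} = \frac{1}{-11072 - 242599} = \frac{1}{-253671} = - \frac{1}{253671}$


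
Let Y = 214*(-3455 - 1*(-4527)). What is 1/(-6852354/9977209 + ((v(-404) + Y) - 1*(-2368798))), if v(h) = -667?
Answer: 9977209/25916182636297 ≈ 3.8498e-7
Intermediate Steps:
Y = 229408 (Y = 214*(-3455 + 4527) = 214*1072 = 229408)
1/(-6852354/9977209 + ((v(-404) + Y) - 1*(-2368798))) = 1/(-6852354/9977209 + ((-667 + 229408) - 1*(-2368798))) = 1/(-6852354*1/9977209 + (228741 + 2368798)) = 1/(-6852354/9977209 + 2597539) = 1/(25916182636297/9977209) = 9977209/25916182636297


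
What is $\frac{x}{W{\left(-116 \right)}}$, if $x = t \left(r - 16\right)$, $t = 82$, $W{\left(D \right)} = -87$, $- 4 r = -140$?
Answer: $- \frac{1558}{87} \approx -17.908$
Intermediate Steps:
$r = 35$ ($r = \left(- \frac{1}{4}\right) \left(-140\right) = 35$)
$x = 1558$ ($x = 82 \left(35 - 16\right) = 82 \cdot 19 = 1558$)
$\frac{x}{W{\left(-116 \right)}} = \frac{1558}{-87} = 1558 \left(- \frac{1}{87}\right) = - \frac{1558}{87}$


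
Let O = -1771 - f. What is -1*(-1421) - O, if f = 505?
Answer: 3697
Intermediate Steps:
O = -2276 (O = -1771 - 1*505 = -1771 - 505 = -2276)
-1*(-1421) - O = -1*(-1421) - 1*(-2276) = 1421 + 2276 = 3697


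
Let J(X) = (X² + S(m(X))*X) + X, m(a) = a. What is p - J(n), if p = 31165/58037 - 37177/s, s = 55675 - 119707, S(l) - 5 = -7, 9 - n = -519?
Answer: -1034057801600275/3716225184 ≈ -2.7826e+5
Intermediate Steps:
n = 528 (n = 9 - 1*(-519) = 9 + 519 = 528)
S(l) = -2 (S(l) = 5 - 7 = -2)
s = -64032
p = 4153198829/3716225184 (p = 31165/58037 - 37177/(-64032) = 31165*(1/58037) - 37177*(-1/64032) = 31165/58037 + 37177/64032 = 4153198829/3716225184 ≈ 1.1176)
J(X) = X² - X (J(X) = (X² - 2*X) + X = X² - X)
p - J(n) = 4153198829/3716225184 - 528*(-1 + 528) = 4153198829/3716225184 - 528*527 = 4153198829/3716225184 - 1*278256 = 4153198829/3716225184 - 278256 = -1034057801600275/3716225184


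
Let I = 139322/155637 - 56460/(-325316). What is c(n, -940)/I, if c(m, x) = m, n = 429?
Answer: 5430196874817/13527735193 ≈ 401.41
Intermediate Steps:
I = 13527735193/12657801573 (I = 139322*(1/155637) - 56460*(-1/325316) = 139322/155637 + 14115/81329 = 13527735193/12657801573 ≈ 1.0687)
c(n, -940)/I = 429/(13527735193/12657801573) = 429*(12657801573/13527735193) = 5430196874817/13527735193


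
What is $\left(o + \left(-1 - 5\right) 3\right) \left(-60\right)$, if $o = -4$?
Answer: $1320$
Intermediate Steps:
$\left(o + \left(-1 - 5\right) 3\right) \left(-60\right) = \left(-4 + \left(-1 - 5\right) 3\right) \left(-60\right) = \left(-4 - 18\right) \left(-60\right) = \left(-22\right) \left(-60\right) = 1320$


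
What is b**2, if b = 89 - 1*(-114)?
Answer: 41209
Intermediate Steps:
b = 203 (b = 89 + 114 = 203)
b**2 = 203**2 = 41209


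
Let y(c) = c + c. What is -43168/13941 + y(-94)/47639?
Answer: -2059101260/664135299 ≈ -3.1004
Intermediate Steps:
y(c) = 2*c
-43168/13941 + y(-94)/47639 = -43168/13941 + (2*(-94))/47639 = -43168*1/13941 - 188*1/47639 = -43168/13941 - 188/47639 = -2059101260/664135299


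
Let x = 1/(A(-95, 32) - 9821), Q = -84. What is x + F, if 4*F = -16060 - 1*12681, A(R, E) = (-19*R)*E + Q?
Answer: -1375400551/191420 ≈ -7185.3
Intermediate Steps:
A(R, E) = -84 - 19*E*R (A(R, E) = (-19*R)*E - 84 = -19*E*R - 84 = -84 - 19*E*R)
F = -28741/4 (F = (-16060 - 1*12681)/4 = (-16060 - 12681)/4 = (1/4)*(-28741) = -28741/4 ≈ -7185.3)
x = 1/47855 (x = 1/((-84 - 19*32*(-95)) - 9821) = 1/((-84 + 57760) - 9821) = 1/(57676 - 9821) = 1/47855 ≈ 2.0896e-5)
x + F = 1/47855 - 28741/4 = -1375400551/191420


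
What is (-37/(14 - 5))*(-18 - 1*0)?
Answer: 74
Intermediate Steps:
(-37/(14 - 5))*(-18 - 1*0) = (-37/9)*(-18 + 0) = ((⅑)*(-37))*(-18) = -37/9*(-18) = 74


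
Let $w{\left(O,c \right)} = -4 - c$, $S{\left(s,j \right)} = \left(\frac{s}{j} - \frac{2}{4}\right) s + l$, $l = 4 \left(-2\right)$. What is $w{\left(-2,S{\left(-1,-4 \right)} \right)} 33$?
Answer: $\frac{495}{4} \approx 123.75$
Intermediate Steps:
$l = -8$
$S{\left(s,j \right)} = -8 + s \left(- \frac{1}{2} + \frac{s}{j}\right)$ ($S{\left(s,j \right)} = \left(\frac{s}{j} - \frac{2}{4}\right) s - 8 = \left(\frac{s}{j} - \frac{1}{2}\right) s - 8 = \left(- \frac{1}{2} + \frac{s}{j}\right) s - 8 = s \left(- \frac{1}{2} + \frac{s}{j}\right) - 8 = -8 + s \left(- \frac{1}{2} + \frac{s}{j}\right)$)
$w{\left(-2,S{\left(-1,-4 \right)} \right)} 33 = \left(-4 - \left(-8 - - \frac{1}{2} + \frac{\left(-1\right)^{2}}{-4}\right)\right) 33 = \left(-4 - \left(-8 + \frac{1}{2} - \frac{1}{4}\right)\right) 33 = \left(-4 - - \frac{31}{4}\right) 33 = \left(-4 + \frac{31}{4}\right) 33 = \frac{15}{4} \cdot 33 = \frac{495}{4}$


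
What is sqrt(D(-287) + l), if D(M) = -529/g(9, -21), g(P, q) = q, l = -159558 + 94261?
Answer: 2*I*sqrt(7196217)/21 ≈ 255.48*I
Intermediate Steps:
l = -65297
D(M) = 529/21 (D(M) = -529/(-21) = -529*(-1/21) = 529/21)
sqrt(D(-287) + l) = sqrt(529/21 - 65297) = sqrt(-1370708/21) = 2*I*sqrt(7196217)/21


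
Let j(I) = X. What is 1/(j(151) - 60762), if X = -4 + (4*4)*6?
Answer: -1/60670 ≈ -1.6483e-5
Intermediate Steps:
X = 92 (X = -4 + 16*6 = -4 + 96 = 92)
j(I) = 92
1/(j(151) - 60762) = 1/(92 - 60762) = 1/(-60670) = -1/60670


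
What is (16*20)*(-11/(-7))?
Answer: 3520/7 ≈ 502.86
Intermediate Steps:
(16*20)*(-11/(-7)) = 320*(-11*(-⅐)) = 320*(11/7) = 3520/7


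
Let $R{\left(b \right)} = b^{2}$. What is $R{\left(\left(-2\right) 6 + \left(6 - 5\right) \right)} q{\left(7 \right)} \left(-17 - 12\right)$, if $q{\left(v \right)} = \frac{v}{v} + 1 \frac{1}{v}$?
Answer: $- \frac{28072}{7} \approx -4010.3$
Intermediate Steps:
$q{\left(v \right)} = 1 + \frac{1}{v}$
$R{\left(\left(-2\right) 6 + \left(6 - 5\right) \right)} q{\left(7 \right)} \left(-17 - 12\right) = \left(\left(-2\right) 6 + \left(6 - 5\right)\right)^{2} \frac{1 + 7}{7} \left(-17 - 12\right) = \left(-12 + \left(6 - 5\right)\right)^{2} \cdot \frac{1}{7} \cdot 8 \left(-17 - 12\right) = \left(-12 + 1\right)^{2} \cdot \frac{8}{7} \left(-29\right) = \left(-11\right)^{2} \cdot \frac{8}{7} \left(-29\right) = 121 \cdot \frac{8}{7} \left(-29\right) = \frac{968}{7} \left(-29\right) = - \frac{28072}{7}$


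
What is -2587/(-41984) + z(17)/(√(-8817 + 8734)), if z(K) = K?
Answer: 2587/41984 - 17*I*√83/83 ≈ 0.061619 - 1.866*I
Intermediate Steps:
-2587/(-41984) + z(17)/(√(-8817 + 8734)) = -2587/(-41984) + 17/(√(-8817 + 8734)) = -2587*(-1/41984) + 17/(√(-83)) = 2587/41984 + 17/((I*√83)) = 2587/41984 + 17*(-I*√83/83) = 2587/41984 - 17*I*√83/83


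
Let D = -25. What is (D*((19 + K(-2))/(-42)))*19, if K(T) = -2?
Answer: 8075/42 ≈ 192.26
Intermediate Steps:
(D*((19 + K(-2))/(-42)))*19 = -25*(19 - 2)/(-42)*19 = -425*(-1)/42*19 = -25*(-17/42)*19 = (425/42)*19 = 8075/42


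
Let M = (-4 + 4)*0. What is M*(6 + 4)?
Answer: 0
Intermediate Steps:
M = 0 (M = 0*0 = 0)
M*(6 + 4) = 0*(6 + 4) = 0*10 = 0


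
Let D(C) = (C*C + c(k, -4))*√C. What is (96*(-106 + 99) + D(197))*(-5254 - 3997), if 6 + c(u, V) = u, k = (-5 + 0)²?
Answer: 6216672 - 359197828*√197 ≈ -5.0354e+9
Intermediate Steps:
k = 25 (k = (-5)² = 25)
c(u, V) = -6 + u
D(C) = √C*(19 + C²) (D(C) = (C*C + (-6 + 25))*√C = (C² + 19)*√C = (19 + C²)*√C = √C*(19 + C²))
(96*(-106 + 99) + D(197))*(-5254 - 3997) = (96*(-106 + 99) + √197*(19 + 197²))*(-5254 - 3997) = (96*(-7) + √197*(19 + 38809))*(-9251) = (-672 + √197*38828)*(-9251) = (-672 + 38828*√197)*(-9251) = 6216672 - 359197828*√197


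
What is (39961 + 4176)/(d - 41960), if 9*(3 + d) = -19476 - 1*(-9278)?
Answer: -397233/387865 ≈ -1.0242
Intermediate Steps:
d = -10225/9 (d = -3 + (-19476 - 1*(-9278))/9 = -3 + (-19476 + 9278)/9 = -3 + (1/9)*(-10198) = -3 - 10198/9 = -10225/9 ≈ -1136.1)
(39961 + 4176)/(d - 41960) = (39961 + 4176)/(-10225/9 - 41960) = 44137/(-387865/9) = 44137*(-9/387865) = -397233/387865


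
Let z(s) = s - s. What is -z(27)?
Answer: 0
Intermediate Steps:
z(s) = 0
-z(27) = -1*0 = 0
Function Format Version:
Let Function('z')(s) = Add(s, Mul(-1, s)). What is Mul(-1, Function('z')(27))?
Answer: 0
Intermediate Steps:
Function('z')(s) = 0
Mul(-1, Function('z')(27)) = Mul(-1, 0) = 0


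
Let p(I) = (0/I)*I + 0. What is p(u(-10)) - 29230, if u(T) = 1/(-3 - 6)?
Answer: -29230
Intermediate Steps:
u(T) = -1/9 (u(T) = 1/(-9) = -1/9)
p(I) = 0 (p(I) = 0*I + 0 = 0 + 0 = 0)
p(u(-10)) - 29230 = 0 - 29230 = -29230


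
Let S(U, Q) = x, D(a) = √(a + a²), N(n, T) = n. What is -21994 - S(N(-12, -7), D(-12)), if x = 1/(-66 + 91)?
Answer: -549851/25 ≈ -21994.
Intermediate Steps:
x = 1/25 ≈ 0.040000
S(U, Q) = 1/25
-21994 - S(N(-12, -7), D(-12)) = -21994 - 1*1/25 = -21994 - 1/25 = -549851/25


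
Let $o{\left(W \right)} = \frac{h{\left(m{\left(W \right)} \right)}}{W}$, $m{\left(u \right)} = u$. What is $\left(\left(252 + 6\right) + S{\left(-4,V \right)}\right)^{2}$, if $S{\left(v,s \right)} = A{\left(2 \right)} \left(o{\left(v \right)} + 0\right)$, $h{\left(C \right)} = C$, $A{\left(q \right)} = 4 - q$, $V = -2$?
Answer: $67600$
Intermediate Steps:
$o{\left(W \right)} = 1$ ($o{\left(W \right)} = \frac{W}{W} = 1$)
$S{\left(v,s \right)} = 2$ ($S{\left(v,s \right)} = \left(4 - 2\right) \left(1 + 0\right) = \left(4 - 2\right) 1 = 2 \cdot 1 = 2$)
$\left(\left(252 + 6\right) + S{\left(-4,V \right)}\right)^{2} = \left(\left(252 + 6\right) + 2\right)^{2} = \left(258 + 2\right)^{2} = 260^{2} = 67600$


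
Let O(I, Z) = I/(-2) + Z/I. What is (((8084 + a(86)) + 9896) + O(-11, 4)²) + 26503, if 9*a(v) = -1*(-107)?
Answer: 193934657/4356 ≈ 44521.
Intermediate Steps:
a(v) = 107/9 (a(v) = (-1*(-107))/9 = (⅑)*107 = 107/9)
O(I, Z) = -I/2 + Z/I (O(I, Z) = I*(-½) + Z/I = -I/2 + Z/I)
(((8084 + a(86)) + 9896) + O(-11, 4)²) + 26503 = (((8084 + 107/9) + 9896) + (-½*(-11) + 4/(-11))²) + 26503 = ((72863/9 + 9896) + (11/2 + 4*(-1/11))²) + 26503 = (161927/9 + (11/2 - 4/11)²) + 26503 = (161927/9 + (113/22)²) + 26503 = (161927/9 + 12769/484) + 26503 = 78487589/4356 + 26503 = 193934657/4356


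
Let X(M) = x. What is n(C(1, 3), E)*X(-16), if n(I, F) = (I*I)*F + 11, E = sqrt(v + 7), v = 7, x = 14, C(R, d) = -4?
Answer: 154 + 224*sqrt(14) ≈ 992.13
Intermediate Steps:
X(M) = 14
E = sqrt(14) (E = sqrt(7 + 7) = sqrt(14) ≈ 3.7417)
n(I, F) = 11 + F*I**2 (n(I, F) = I**2*F + 11 = F*I**2 + 11 = 11 + F*I**2)
n(C(1, 3), E)*X(-16) = (11 + sqrt(14)*(-4)**2)*14 = (11 + sqrt(14)*16)*14 = (11 + 16*sqrt(14))*14 = 154 + 224*sqrt(14)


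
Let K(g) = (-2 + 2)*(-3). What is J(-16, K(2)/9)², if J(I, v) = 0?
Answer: 0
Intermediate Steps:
K(g) = 0 (K(g) = 0*(-3) = 0)
J(-16, K(2)/9)² = 0² = 0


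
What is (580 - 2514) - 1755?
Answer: -3689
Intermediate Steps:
(580 - 2514) - 1755 = -1934 - 1755 = -3689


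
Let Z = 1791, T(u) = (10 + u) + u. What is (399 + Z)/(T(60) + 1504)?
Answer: 1095/817 ≈ 1.3403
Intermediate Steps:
T(u) = 10 + 2*u
(399 + Z)/(T(60) + 1504) = (399 + 1791)/((10 + 2*60) + 1504) = 2190/((10 + 120) + 1504) = 2190/(130 + 1504) = 2190/1634 = 2190*(1/1634) = 1095/817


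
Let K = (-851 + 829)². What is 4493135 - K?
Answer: 4492651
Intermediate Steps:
K = 484 (K = (-22)² = 484)
4493135 - K = 4493135 - 1*484 = 4493135 - 484 = 4492651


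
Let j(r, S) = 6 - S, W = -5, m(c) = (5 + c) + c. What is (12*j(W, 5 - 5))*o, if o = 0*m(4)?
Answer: 0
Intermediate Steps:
m(c) = 5 + 2*c
o = 0 (o = 0*(5 + 2*4) = 0*(5 + 8) = 0*13 = 0)
(12*j(W, 5 - 5))*o = (12*(6 - (5 - 5)))*0 = (12*(6 - 1*0))*0 = (12*(6 + 0))*0 = (12*6)*0 = 72*0 = 0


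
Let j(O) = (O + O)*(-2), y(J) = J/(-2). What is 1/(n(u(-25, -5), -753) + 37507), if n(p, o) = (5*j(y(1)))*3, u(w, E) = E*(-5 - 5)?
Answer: 1/37537 ≈ 2.6640e-5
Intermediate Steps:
y(J) = -J/2 (y(J) = J*(-½) = -J/2)
u(w, E) = -10*E (u(w, E) = E*(-10) = -10*E)
j(O) = -4*O (j(O) = (2*O)*(-2) = -4*O)
n(p, o) = 30 (n(p, o) = (5*(-(-2)))*3 = (5*(-4*(-½)))*3 = (5*2)*3 = 10*3 = 30)
1/(n(u(-25, -5), -753) + 37507) = 1/(30 + 37507) = 1/37537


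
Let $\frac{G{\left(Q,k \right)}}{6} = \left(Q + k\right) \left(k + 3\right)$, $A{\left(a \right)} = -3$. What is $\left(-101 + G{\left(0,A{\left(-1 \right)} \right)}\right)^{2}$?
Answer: $10201$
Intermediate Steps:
$G{\left(Q,k \right)} = 6 \left(3 + k\right) \left(Q + k\right)$ ($G{\left(Q,k \right)} = 6 \left(Q + k\right) \left(k + 3\right) = 6 \left(Q + k\right) \left(3 + k\right) = 6 \left(3 + k\right) \left(Q + k\right)$)
$\left(-101 + G{\left(0,A{\left(-1 \right)} \right)}\right)^{2} = \left(-101 + \left(6 \left(-3\right)^{2} + 18 \cdot 0 + 18 \left(-3\right) + 6 \cdot 0 \left(-3\right)\right)\right)^{2} = \left(-101 + \left(6 \cdot 9 + 0 - 54 + 0\right)\right)^{2} = \left(-101 + \left(54 + 0 - 54 + 0\right)\right)^{2} = \left(-101 + 0\right)^{2} = \left(-101\right)^{2} = 10201$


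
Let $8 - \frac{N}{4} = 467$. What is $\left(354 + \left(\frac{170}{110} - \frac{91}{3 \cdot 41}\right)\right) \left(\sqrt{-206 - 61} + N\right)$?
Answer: $- \frac{293791824}{451} + \frac{480052 i \sqrt{267}}{1353} \approx -6.5142 \cdot 10^{5} + 5797.6 i$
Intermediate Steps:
$N = -1836$ ($N = 32 - 1868 = -1836$)
$\left(354 + \left(\frac{170}{110} - \frac{91}{3 \cdot 41}\right)\right) \left(\sqrt{-206 - 61} + N\right) = \left(354 + \left(\frac{170}{110} - \frac{91}{3 \cdot 41}\right)\right) \left(\sqrt{-206 - 61} - 1836\right) = \left(354 + \left(170 \cdot \frac{1}{110} - \frac{91}{123}\right)\right) \left(\sqrt{-267} - 1836\right) = \left(354 + \left(\frac{17}{11} - \frac{91}{123}\right)\right) \left(i \sqrt{267} - 1836\right) = \left(354 + \left(\frac{17}{11} - \frac{91}{123}\right)\right) \left(-1836 + i \sqrt{267}\right) = \left(354 + \frac{1090}{1353}\right) \left(-1836 + i \sqrt{267}\right) = \frac{480052 \left(-1836 + i \sqrt{267}\right)}{1353} = - \frac{293791824}{451} + \frac{480052 i \sqrt{267}}{1353}$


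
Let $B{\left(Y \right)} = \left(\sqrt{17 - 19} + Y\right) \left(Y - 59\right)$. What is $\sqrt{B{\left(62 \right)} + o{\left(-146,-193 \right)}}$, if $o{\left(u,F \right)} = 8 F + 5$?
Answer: $\sqrt{-1353 + 3 i \sqrt{2}} \approx 0.0577 + 36.783 i$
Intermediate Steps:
$o{\left(u,F \right)} = 5 + 8 F$
$B{\left(Y \right)} = \left(-59 + Y\right) \left(Y + i \sqrt{2}\right)$ ($B{\left(Y \right)} = \left(\sqrt{-2} + Y\right) \left(-59 + Y\right) = \left(i \sqrt{2} + Y\right) \left(-59 + Y\right) = \left(Y + i \sqrt{2}\right) \left(-59 + Y\right) = \left(-59 + Y\right) \left(Y + i \sqrt{2}\right)$)
$\sqrt{B{\left(62 \right)} + o{\left(-146,-193 \right)}} = \sqrt{\left(62^{2} - 3658 - 59 i \sqrt{2} + i 62 \sqrt{2}\right) + \left(5 + 8 \left(-193\right)\right)} = \sqrt{\left(3844 - 3658 - 59 i \sqrt{2} + 62 i \sqrt{2}\right) + \left(5 - 1544\right)} = \sqrt{\left(186 + 3 i \sqrt{2}\right) - 1539} = \sqrt{-1353 + 3 i \sqrt{2}}$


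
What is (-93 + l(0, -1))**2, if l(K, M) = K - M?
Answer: 8464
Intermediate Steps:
(-93 + l(0, -1))**2 = (-93 + (0 - 1*(-1)))**2 = (-93 + (0 + 1))**2 = (-93 + 1)**2 = (-92)**2 = 8464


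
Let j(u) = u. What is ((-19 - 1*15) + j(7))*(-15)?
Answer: 405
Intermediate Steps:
((-19 - 1*15) + j(7))*(-15) = ((-19 - 1*15) + 7)*(-15) = ((-19 - 15) + 7)*(-15) = (-34 + 7)*(-15) = -27*(-15) = 405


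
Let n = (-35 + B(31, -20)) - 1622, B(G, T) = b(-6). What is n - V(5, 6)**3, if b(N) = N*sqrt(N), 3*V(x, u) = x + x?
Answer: -45739/27 - 6*I*sqrt(6) ≈ -1694.0 - 14.697*I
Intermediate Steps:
V(x, u) = 2*x/3 (V(x, u) = (x + x)/3 = (2*x)/3 = 2*x/3)
b(N) = N**(3/2)
B(G, T) = -6*I*sqrt(6) (B(G, T) = (-6)**(3/2) = -6*I*sqrt(6))
n = -1657 - 6*I*sqrt(6) (n = (-35 - 6*I*sqrt(6)) - 1622 = -1657 - 6*I*sqrt(6) ≈ -1657.0 - 14.697*I)
n - V(5, 6)**3 = (-1657 - 6*I*sqrt(6)) - ((2/3)*5)**3 = (-1657 - 6*I*sqrt(6)) - (10/3)**3 = (-1657 - 6*I*sqrt(6)) - 1*1000/27 = (-1657 - 6*I*sqrt(6)) - 1000/27 = -45739/27 - 6*I*sqrt(6)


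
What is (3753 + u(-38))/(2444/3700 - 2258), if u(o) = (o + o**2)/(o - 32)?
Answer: -24170620/14616273 ≈ -1.6537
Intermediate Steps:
u(o) = (o + o**2)/(-32 + o)
(3753 + u(-38))/(2444/3700 - 2258) = (3753 - 38*(1 - 38)/(-32 - 38))/(2444/3700 - 2258) = (3753 - 38*(-37)/(-70))/(2444*(1/3700) - 2258) = (3753 - 38*(-1/70)*(-37))/(611/925 - 2258) = (3753 - 703/35)/(-2088039/925) = (130652/35)*(-925/2088039) = -24170620/14616273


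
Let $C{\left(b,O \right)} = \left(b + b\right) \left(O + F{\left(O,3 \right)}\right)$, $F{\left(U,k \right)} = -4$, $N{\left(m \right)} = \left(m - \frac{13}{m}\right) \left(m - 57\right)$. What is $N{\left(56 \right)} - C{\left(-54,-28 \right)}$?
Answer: $- \frac{196659}{56} \approx -3511.8$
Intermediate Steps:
$N{\left(m \right)} = \left(-57 + m\right) \left(m - \frac{13}{m}\right)$ ($N{\left(m \right)} = \left(m - \frac{13}{m}\right) \left(-57 + m\right) = \left(-57 + m\right) \left(m - \frac{13}{m}\right)$)
$C{\left(b,O \right)} = 2 b \left(-4 + O\right)$ ($C{\left(b,O \right)} = \left(b + b\right) \left(O - 4\right) = 2 b \left(-4 + O\right)$)
$N{\left(56 \right)} - C{\left(-54,-28 \right)} = \left(-13 + 56^{2} - 3192 + \frac{741}{56}\right) - 2 \left(-54\right) \left(-4 - 28\right) = \left(-13 + 3136 - 3192 + 741 \cdot \frac{1}{56}\right) - 2 \left(-54\right) \left(-32\right) = \left(-13 + 3136 - 3192 + \frac{741}{56}\right) - 3456 = - \frac{3123}{56} - 3456 = - \frac{196659}{56}$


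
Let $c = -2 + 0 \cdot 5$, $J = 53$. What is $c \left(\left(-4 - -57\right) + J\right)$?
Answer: $-212$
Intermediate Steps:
$c = -2$ ($c = -2 + 0 = -2$)
$c \left(\left(-4 - -57\right) + J\right) = - 2 \left(\left(-4 - -57\right) + 53\right) = - 2 \left(\left(-4 + 57\right) + 53\right) = - 2 \left(53 + 53\right) = \left(-2\right) 106 = -212$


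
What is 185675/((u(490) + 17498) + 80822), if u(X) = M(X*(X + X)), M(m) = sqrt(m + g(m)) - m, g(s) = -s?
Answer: -37135/76376 ≈ -0.48621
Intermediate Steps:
M(m) = -m (M(m) = sqrt(m - m) - m = sqrt(0) - m = 0 - m = -m)
u(X) = -2*X**2 (u(X) = -X*(X + X) = -X*2*X = -2*X**2)
185675/((u(490) + 17498) + 80822) = 185675/((-2*490**2 + 17498) + 80822) = 185675/((-2*240100 + 17498) + 80822) = 185675/((-480200 + 17498) + 80822) = 185675/(-462702 + 80822) = 185675/(-381880) = 185675*(-1/381880) = -37135/76376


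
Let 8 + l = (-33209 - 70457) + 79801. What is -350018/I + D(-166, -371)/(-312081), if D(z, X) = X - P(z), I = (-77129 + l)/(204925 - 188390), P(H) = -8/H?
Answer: 6814238464534322/118919401293 ≈ 57301.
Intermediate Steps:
l = -23873 (l = -8 + ((-33209 - 70457) + 79801) = -8 + (-103666 + 79801) = -8 - 23865 = -23873)
I = -101002/16535 (I = (-77129 - 23873)/(204925 - 188390) = -101002/16535 ≈ -6.1084)
D(z, X) = X + 8/z (D(z, X) = X - (-8)/z = X + 8/z)
-350018/I + D(-166, -371)/(-312081) = -350018/(-101002/16535) + (-371 + 8/(-166))/(-312081) = -350018*(-16535/101002) + (-371 + 8*(-1/166))*(-1/312081) = 2893773815/50501 + (-371 - 4/83)*(-1/312081) = 2893773815/50501 - 30797/83*(-1/312081) = 2893773815/50501 + 30797/25902723 = 6814238464534322/118919401293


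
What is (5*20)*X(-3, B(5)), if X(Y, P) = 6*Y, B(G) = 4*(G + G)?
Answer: -1800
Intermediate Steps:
B(G) = 8*G (B(G) = 4*(2*G) = 8*G)
(5*20)*X(-3, B(5)) = (5*20)*(6*(-3)) = 100*(-18) = -1800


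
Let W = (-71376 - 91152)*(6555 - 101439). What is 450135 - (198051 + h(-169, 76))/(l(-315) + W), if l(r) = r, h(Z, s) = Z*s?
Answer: 6941669772833788/15421306437 ≈ 4.5014e+5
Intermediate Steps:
W = 15421306752 (W = -162528*(-94884) = 15421306752)
450135 - (198051 + h(-169, 76))/(l(-315) + W) = 450135 - (198051 - 169*76)/(-315 + 15421306752) = 450135 - (198051 - 12844)/15421306437 = 450135 - 185207/15421306437 = 6941669772833788/15421306437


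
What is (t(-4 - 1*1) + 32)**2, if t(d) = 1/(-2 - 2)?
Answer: 16129/16 ≈ 1008.1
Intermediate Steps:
t(d) = -1/4 (t(d) = 1/(-4) = -1/4)
(t(-4 - 1*1) + 32)**2 = (-1/4 + 32)**2 = (127/4)**2 = 16129/16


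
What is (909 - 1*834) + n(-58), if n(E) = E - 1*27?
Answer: -10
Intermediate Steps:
n(E) = -27 + E (n(E) = E - 27 = -27 + E)
(909 - 1*834) + n(-58) = (909 - 1*834) + (-27 - 58) = (909 - 834) - 85 = 75 - 85 = -10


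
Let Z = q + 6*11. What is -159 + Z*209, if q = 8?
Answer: 15307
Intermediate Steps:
Z = 74 (Z = 8 + 6*11 = 8 + 66 = 74)
-159 + Z*209 = -159 + 74*209 = -159 + 15466 = 15307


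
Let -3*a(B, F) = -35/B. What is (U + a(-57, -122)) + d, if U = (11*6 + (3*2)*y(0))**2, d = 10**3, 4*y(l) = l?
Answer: 915841/171 ≈ 5355.8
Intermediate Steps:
y(l) = l/4
a(B, F) = 35/(3*B) (a(B, F) = -(-35)/(3*B) = 35/(3*B))
d = 1000
U = 4356 (U = (11*6 + (3*2)*((1/4)*0))**2 = (66 + 6*0)**2 = (66 + 0)**2 = 66**2 = 4356)
(U + a(-57, -122)) + d = (4356 + (35/3)/(-57)) + 1000 = (4356 + (35/3)*(-1/57)) + 1000 = (4356 - 35/171) + 1000 = 744841/171 + 1000 = 915841/171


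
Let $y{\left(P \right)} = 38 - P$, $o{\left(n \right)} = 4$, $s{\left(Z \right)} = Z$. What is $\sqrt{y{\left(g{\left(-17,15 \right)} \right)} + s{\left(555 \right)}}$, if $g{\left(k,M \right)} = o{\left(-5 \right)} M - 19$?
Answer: $2 \sqrt{138} \approx 23.495$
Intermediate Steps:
$g{\left(k,M \right)} = -19 + 4 M$ ($g{\left(k,M \right)} = 4 M - 19 = -19 + 4 M$)
$\sqrt{y{\left(g{\left(-17,15 \right)} \right)} + s{\left(555 \right)}} = \sqrt{\left(38 - \left(-19 + 4 \cdot 15\right)\right) + 555} = \sqrt{\left(38 - \left(-19 + 60\right)\right) + 555} = \sqrt{\left(38 - 41\right) + 555} = \sqrt{-3 + 555} = \sqrt{552} = 2 \sqrt{138}$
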